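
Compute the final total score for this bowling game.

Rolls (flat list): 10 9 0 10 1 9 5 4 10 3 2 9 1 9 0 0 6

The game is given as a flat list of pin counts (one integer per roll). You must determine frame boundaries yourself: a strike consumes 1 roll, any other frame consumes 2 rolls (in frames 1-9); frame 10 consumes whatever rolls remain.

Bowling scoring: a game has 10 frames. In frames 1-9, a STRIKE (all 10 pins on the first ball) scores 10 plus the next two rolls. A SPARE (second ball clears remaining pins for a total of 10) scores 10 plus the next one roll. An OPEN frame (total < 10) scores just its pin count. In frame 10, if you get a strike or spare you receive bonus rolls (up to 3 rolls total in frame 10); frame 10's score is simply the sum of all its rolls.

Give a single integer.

Frame 1: STRIKE. 10 + next two rolls (9+0) = 19. Cumulative: 19
Frame 2: OPEN (9+0=9). Cumulative: 28
Frame 3: STRIKE. 10 + next two rolls (1+9) = 20. Cumulative: 48
Frame 4: SPARE (1+9=10). 10 + next roll (5) = 15. Cumulative: 63
Frame 5: OPEN (5+4=9). Cumulative: 72
Frame 6: STRIKE. 10 + next two rolls (3+2) = 15. Cumulative: 87
Frame 7: OPEN (3+2=5). Cumulative: 92
Frame 8: SPARE (9+1=10). 10 + next roll (9) = 19. Cumulative: 111
Frame 9: OPEN (9+0=9). Cumulative: 120
Frame 10: OPEN. Sum of all frame-10 rolls (0+6) = 6. Cumulative: 126

Answer: 126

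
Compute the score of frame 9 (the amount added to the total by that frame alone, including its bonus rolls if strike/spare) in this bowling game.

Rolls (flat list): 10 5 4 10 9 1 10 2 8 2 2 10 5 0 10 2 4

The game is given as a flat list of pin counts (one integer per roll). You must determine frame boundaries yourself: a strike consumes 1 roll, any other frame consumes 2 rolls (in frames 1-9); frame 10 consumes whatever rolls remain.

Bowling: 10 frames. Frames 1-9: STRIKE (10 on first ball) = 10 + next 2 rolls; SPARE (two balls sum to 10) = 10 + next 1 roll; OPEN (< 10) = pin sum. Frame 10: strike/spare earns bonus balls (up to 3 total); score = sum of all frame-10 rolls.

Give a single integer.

Answer: 5

Derivation:
Frame 1: STRIKE. 10 + next two rolls (5+4) = 19. Cumulative: 19
Frame 2: OPEN (5+4=9). Cumulative: 28
Frame 3: STRIKE. 10 + next two rolls (9+1) = 20. Cumulative: 48
Frame 4: SPARE (9+1=10). 10 + next roll (10) = 20. Cumulative: 68
Frame 5: STRIKE. 10 + next two rolls (2+8) = 20. Cumulative: 88
Frame 6: SPARE (2+8=10). 10 + next roll (2) = 12. Cumulative: 100
Frame 7: OPEN (2+2=4). Cumulative: 104
Frame 8: STRIKE. 10 + next two rolls (5+0) = 15. Cumulative: 119
Frame 9: OPEN (5+0=5). Cumulative: 124
Frame 10: STRIKE. Sum of all frame-10 rolls (10+2+4) = 16. Cumulative: 140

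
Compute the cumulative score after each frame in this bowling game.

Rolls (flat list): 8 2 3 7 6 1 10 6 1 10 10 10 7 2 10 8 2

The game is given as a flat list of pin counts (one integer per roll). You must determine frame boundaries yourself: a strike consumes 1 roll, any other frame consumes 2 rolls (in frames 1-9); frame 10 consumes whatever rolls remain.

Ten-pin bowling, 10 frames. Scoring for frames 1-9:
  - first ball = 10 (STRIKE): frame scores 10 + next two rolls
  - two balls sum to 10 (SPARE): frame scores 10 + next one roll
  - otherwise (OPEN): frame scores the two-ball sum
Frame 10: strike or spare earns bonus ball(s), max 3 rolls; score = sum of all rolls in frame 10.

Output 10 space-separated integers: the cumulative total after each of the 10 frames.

Frame 1: SPARE (8+2=10). 10 + next roll (3) = 13. Cumulative: 13
Frame 2: SPARE (3+7=10). 10 + next roll (6) = 16. Cumulative: 29
Frame 3: OPEN (6+1=7). Cumulative: 36
Frame 4: STRIKE. 10 + next two rolls (6+1) = 17. Cumulative: 53
Frame 5: OPEN (6+1=7). Cumulative: 60
Frame 6: STRIKE. 10 + next two rolls (10+10) = 30. Cumulative: 90
Frame 7: STRIKE. 10 + next two rolls (10+7) = 27. Cumulative: 117
Frame 8: STRIKE. 10 + next two rolls (7+2) = 19. Cumulative: 136
Frame 9: OPEN (7+2=9). Cumulative: 145
Frame 10: STRIKE. Sum of all frame-10 rolls (10+8+2) = 20. Cumulative: 165

Answer: 13 29 36 53 60 90 117 136 145 165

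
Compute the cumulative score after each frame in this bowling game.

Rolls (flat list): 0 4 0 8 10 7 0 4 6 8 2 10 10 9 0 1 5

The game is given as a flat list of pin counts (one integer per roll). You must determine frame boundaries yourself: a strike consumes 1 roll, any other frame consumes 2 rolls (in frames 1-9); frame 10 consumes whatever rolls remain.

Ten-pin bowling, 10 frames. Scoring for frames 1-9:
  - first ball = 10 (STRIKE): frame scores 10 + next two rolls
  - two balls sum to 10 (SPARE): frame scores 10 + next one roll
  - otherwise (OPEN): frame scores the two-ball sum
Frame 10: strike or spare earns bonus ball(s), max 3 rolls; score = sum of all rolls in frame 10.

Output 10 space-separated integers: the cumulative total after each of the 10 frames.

Answer: 4 12 29 36 54 74 103 122 131 137

Derivation:
Frame 1: OPEN (0+4=4). Cumulative: 4
Frame 2: OPEN (0+8=8). Cumulative: 12
Frame 3: STRIKE. 10 + next two rolls (7+0) = 17. Cumulative: 29
Frame 4: OPEN (7+0=7). Cumulative: 36
Frame 5: SPARE (4+6=10). 10 + next roll (8) = 18. Cumulative: 54
Frame 6: SPARE (8+2=10). 10 + next roll (10) = 20. Cumulative: 74
Frame 7: STRIKE. 10 + next two rolls (10+9) = 29. Cumulative: 103
Frame 8: STRIKE. 10 + next two rolls (9+0) = 19. Cumulative: 122
Frame 9: OPEN (9+0=9). Cumulative: 131
Frame 10: OPEN. Sum of all frame-10 rolls (1+5) = 6. Cumulative: 137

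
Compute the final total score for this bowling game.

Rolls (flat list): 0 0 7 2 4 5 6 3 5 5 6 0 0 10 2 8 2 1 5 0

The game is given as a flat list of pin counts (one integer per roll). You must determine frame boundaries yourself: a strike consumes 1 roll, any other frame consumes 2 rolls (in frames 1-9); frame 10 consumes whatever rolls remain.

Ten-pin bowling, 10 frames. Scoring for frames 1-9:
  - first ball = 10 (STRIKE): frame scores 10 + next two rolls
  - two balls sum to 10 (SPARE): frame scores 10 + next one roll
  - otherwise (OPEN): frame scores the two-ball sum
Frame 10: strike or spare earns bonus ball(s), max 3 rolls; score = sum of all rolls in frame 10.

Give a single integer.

Answer: 81

Derivation:
Frame 1: OPEN (0+0=0). Cumulative: 0
Frame 2: OPEN (7+2=9). Cumulative: 9
Frame 3: OPEN (4+5=9). Cumulative: 18
Frame 4: OPEN (6+3=9). Cumulative: 27
Frame 5: SPARE (5+5=10). 10 + next roll (6) = 16. Cumulative: 43
Frame 6: OPEN (6+0=6). Cumulative: 49
Frame 7: SPARE (0+10=10). 10 + next roll (2) = 12. Cumulative: 61
Frame 8: SPARE (2+8=10). 10 + next roll (2) = 12. Cumulative: 73
Frame 9: OPEN (2+1=3). Cumulative: 76
Frame 10: OPEN. Sum of all frame-10 rolls (5+0) = 5. Cumulative: 81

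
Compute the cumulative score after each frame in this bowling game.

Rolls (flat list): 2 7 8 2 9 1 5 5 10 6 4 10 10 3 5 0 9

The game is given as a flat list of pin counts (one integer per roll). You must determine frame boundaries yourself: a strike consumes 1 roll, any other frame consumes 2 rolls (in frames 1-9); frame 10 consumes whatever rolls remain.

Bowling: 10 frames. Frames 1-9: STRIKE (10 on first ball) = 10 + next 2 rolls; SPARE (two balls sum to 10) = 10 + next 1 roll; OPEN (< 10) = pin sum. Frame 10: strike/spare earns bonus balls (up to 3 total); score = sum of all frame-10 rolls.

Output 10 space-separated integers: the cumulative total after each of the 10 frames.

Frame 1: OPEN (2+7=9). Cumulative: 9
Frame 2: SPARE (8+2=10). 10 + next roll (9) = 19. Cumulative: 28
Frame 3: SPARE (9+1=10). 10 + next roll (5) = 15. Cumulative: 43
Frame 4: SPARE (5+5=10). 10 + next roll (10) = 20. Cumulative: 63
Frame 5: STRIKE. 10 + next two rolls (6+4) = 20. Cumulative: 83
Frame 6: SPARE (6+4=10). 10 + next roll (10) = 20. Cumulative: 103
Frame 7: STRIKE. 10 + next two rolls (10+3) = 23. Cumulative: 126
Frame 8: STRIKE. 10 + next two rolls (3+5) = 18. Cumulative: 144
Frame 9: OPEN (3+5=8). Cumulative: 152
Frame 10: OPEN. Sum of all frame-10 rolls (0+9) = 9. Cumulative: 161

Answer: 9 28 43 63 83 103 126 144 152 161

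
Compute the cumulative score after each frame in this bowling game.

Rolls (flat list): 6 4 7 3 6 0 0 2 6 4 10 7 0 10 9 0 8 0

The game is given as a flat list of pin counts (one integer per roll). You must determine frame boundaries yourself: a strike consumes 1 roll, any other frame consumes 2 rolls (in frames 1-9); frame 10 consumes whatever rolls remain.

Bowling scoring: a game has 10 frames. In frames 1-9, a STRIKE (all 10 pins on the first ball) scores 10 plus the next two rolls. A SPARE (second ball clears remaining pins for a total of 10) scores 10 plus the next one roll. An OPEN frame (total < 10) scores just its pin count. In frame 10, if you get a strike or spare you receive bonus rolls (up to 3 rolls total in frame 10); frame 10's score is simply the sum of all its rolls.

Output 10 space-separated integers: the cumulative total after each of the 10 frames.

Answer: 17 33 39 41 61 78 85 104 113 121

Derivation:
Frame 1: SPARE (6+4=10). 10 + next roll (7) = 17. Cumulative: 17
Frame 2: SPARE (7+3=10). 10 + next roll (6) = 16. Cumulative: 33
Frame 3: OPEN (6+0=6). Cumulative: 39
Frame 4: OPEN (0+2=2). Cumulative: 41
Frame 5: SPARE (6+4=10). 10 + next roll (10) = 20. Cumulative: 61
Frame 6: STRIKE. 10 + next two rolls (7+0) = 17. Cumulative: 78
Frame 7: OPEN (7+0=7). Cumulative: 85
Frame 8: STRIKE. 10 + next two rolls (9+0) = 19. Cumulative: 104
Frame 9: OPEN (9+0=9). Cumulative: 113
Frame 10: OPEN. Sum of all frame-10 rolls (8+0) = 8. Cumulative: 121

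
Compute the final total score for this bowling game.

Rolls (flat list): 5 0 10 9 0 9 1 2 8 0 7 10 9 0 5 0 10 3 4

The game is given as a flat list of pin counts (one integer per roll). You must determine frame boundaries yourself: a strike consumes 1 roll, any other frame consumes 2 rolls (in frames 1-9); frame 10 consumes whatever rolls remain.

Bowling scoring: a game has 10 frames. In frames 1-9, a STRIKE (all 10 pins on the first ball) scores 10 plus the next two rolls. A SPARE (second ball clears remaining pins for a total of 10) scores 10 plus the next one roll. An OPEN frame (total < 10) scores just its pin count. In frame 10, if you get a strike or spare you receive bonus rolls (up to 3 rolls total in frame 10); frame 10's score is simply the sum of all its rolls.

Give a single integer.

Frame 1: OPEN (5+0=5). Cumulative: 5
Frame 2: STRIKE. 10 + next two rolls (9+0) = 19. Cumulative: 24
Frame 3: OPEN (9+0=9). Cumulative: 33
Frame 4: SPARE (9+1=10). 10 + next roll (2) = 12. Cumulative: 45
Frame 5: SPARE (2+8=10). 10 + next roll (0) = 10. Cumulative: 55
Frame 6: OPEN (0+7=7). Cumulative: 62
Frame 7: STRIKE. 10 + next two rolls (9+0) = 19. Cumulative: 81
Frame 8: OPEN (9+0=9). Cumulative: 90
Frame 9: OPEN (5+0=5). Cumulative: 95
Frame 10: STRIKE. Sum of all frame-10 rolls (10+3+4) = 17. Cumulative: 112

Answer: 112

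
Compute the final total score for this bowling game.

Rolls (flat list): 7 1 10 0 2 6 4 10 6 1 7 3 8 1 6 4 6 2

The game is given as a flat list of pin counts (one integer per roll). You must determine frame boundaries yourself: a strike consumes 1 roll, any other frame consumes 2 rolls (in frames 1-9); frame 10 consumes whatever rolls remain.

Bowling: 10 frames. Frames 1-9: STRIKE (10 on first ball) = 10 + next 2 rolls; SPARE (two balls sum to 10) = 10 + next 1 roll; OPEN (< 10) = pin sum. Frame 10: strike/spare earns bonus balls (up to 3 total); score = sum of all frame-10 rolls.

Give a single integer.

Answer: 117

Derivation:
Frame 1: OPEN (7+1=8). Cumulative: 8
Frame 2: STRIKE. 10 + next two rolls (0+2) = 12. Cumulative: 20
Frame 3: OPEN (0+2=2). Cumulative: 22
Frame 4: SPARE (6+4=10). 10 + next roll (10) = 20. Cumulative: 42
Frame 5: STRIKE. 10 + next two rolls (6+1) = 17. Cumulative: 59
Frame 6: OPEN (6+1=7). Cumulative: 66
Frame 7: SPARE (7+3=10). 10 + next roll (8) = 18. Cumulative: 84
Frame 8: OPEN (8+1=9). Cumulative: 93
Frame 9: SPARE (6+4=10). 10 + next roll (6) = 16. Cumulative: 109
Frame 10: OPEN. Sum of all frame-10 rolls (6+2) = 8. Cumulative: 117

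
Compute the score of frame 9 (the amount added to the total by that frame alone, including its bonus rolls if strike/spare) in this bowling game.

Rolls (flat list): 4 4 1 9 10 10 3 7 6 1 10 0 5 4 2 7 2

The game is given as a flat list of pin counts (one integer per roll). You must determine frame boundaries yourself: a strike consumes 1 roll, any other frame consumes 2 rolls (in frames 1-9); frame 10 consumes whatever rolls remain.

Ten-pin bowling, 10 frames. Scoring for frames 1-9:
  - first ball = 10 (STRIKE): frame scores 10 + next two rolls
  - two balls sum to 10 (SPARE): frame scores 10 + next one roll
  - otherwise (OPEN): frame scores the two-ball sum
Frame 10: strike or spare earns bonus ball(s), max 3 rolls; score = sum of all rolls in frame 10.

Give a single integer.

Frame 1: OPEN (4+4=8). Cumulative: 8
Frame 2: SPARE (1+9=10). 10 + next roll (10) = 20. Cumulative: 28
Frame 3: STRIKE. 10 + next two rolls (10+3) = 23. Cumulative: 51
Frame 4: STRIKE. 10 + next two rolls (3+7) = 20. Cumulative: 71
Frame 5: SPARE (3+7=10). 10 + next roll (6) = 16. Cumulative: 87
Frame 6: OPEN (6+1=7). Cumulative: 94
Frame 7: STRIKE. 10 + next two rolls (0+5) = 15. Cumulative: 109
Frame 8: OPEN (0+5=5). Cumulative: 114
Frame 9: OPEN (4+2=6). Cumulative: 120
Frame 10: OPEN. Sum of all frame-10 rolls (7+2) = 9. Cumulative: 129

Answer: 6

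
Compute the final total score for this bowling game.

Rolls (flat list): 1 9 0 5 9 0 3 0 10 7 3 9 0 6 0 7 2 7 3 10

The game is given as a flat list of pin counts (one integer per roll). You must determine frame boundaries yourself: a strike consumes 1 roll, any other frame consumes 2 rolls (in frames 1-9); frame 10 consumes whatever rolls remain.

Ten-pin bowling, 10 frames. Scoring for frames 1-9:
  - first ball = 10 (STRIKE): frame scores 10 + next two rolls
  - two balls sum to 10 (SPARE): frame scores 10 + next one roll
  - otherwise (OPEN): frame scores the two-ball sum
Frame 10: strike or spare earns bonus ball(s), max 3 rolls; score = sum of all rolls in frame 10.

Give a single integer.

Answer: 110

Derivation:
Frame 1: SPARE (1+9=10). 10 + next roll (0) = 10. Cumulative: 10
Frame 2: OPEN (0+5=5). Cumulative: 15
Frame 3: OPEN (9+0=9). Cumulative: 24
Frame 4: OPEN (3+0=3). Cumulative: 27
Frame 5: STRIKE. 10 + next two rolls (7+3) = 20. Cumulative: 47
Frame 6: SPARE (7+3=10). 10 + next roll (9) = 19. Cumulative: 66
Frame 7: OPEN (9+0=9). Cumulative: 75
Frame 8: OPEN (6+0=6). Cumulative: 81
Frame 9: OPEN (7+2=9). Cumulative: 90
Frame 10: SPARE. Sum of all frame-10 rolls (7+3+10) = 20. Cumulative: 110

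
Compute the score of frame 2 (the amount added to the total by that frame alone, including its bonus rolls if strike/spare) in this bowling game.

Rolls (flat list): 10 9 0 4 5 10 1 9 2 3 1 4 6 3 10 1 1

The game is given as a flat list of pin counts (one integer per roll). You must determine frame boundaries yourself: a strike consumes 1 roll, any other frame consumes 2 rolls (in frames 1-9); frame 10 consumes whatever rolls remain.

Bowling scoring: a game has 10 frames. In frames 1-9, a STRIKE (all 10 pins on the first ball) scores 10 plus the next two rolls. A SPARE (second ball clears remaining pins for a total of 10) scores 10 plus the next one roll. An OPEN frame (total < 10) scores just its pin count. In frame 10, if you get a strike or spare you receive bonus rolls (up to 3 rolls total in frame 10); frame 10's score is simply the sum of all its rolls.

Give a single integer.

Answer: 9

Derivation:
Frame 1: STRIKE. 10 + next two rolls (9+0) = 19. Cumulative: 19
Frame 2: OPEN (9+0=9). Cumulative: 28
Frame 3: OPEN (4+5=9). Cumulative: 37
Frame 4: STRIKE. 10 + next two rolls (1+9) = 20. Cumulative: 57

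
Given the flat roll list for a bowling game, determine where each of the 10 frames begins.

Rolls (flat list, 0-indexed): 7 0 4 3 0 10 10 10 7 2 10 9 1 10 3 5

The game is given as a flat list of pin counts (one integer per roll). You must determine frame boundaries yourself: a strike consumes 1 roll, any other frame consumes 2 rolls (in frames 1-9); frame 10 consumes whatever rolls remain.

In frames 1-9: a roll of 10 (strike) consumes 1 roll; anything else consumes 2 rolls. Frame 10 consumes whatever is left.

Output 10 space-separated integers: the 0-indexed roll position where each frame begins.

Frame 1 starts at roll index 0: rolls=7,0 (sum=7), consumes 2 rolls
Frame 2 starts at roll index 2: rolls=4,3 (sum=7), consumes 2 rolls
Frame 3 starts at roll index 4: rolls=0,10 (sum=10), consumes 2 rolls
Frame 4 starts at roll index 6: roll=10 (strike), consumes 1 roll
Frame 5 starts at roll index 7: roll=10 (strike), consumes 1 roll
Frame 6 starts at roll index 8: rolls=7,2 (sum=9), consumes 2 rolls
Frame 7 starts at roll index 10: roll=10 (strike), consumes 1 roll
Frame 8 starts at roll index 11: rolls=9,1 (sum=10), consumes 2 rolls
Frame 9 starts at roll index 13: roll=10 (strike), consumes 1 roll
Frame 10 starts at roll index 14: 2 remaining rolls

Answer: 0 2 4 6 7 8 10 11 13 14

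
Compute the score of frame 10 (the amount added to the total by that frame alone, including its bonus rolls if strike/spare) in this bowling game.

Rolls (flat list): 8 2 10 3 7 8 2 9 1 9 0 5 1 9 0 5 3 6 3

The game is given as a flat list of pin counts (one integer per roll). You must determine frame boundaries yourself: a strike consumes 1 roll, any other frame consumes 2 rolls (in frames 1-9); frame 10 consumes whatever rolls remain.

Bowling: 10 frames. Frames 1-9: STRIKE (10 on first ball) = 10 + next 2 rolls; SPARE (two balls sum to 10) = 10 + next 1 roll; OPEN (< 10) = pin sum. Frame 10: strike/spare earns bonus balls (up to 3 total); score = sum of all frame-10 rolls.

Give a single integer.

Frame 1: SPARE (8+2=10). 10 + next roll (10) = 20. Cumulative: 20
Frame 2: STRIKE. 10 + next two rolls (3+7) = 20. Cumulative: 40
Frame 3: SPARE (3+7=10). 10 + next roll (8) = 18. Cumulative: 58
Frame 4: SPARE (8+2=10). 10 + next roll (9) = 19. Cumulative: 77
Frame 5: SPARE (9+1=10). 10 + next roll (9) = 19. Cumulative: 96
Frame 6: OPEN (9+0=9). Cumulative: 105
Frame 7: OPEN (5+1=6). Cumulative: 111
Frame 8: OPEN (9+0=9). Cumulative: 120
Frame 9: OPEN (5+3=8). Cumulative: 128
Frame 10: OPEN. Sum of all frame-10 rolls (6+3) = 9. Cumulative: 137

Answer: 9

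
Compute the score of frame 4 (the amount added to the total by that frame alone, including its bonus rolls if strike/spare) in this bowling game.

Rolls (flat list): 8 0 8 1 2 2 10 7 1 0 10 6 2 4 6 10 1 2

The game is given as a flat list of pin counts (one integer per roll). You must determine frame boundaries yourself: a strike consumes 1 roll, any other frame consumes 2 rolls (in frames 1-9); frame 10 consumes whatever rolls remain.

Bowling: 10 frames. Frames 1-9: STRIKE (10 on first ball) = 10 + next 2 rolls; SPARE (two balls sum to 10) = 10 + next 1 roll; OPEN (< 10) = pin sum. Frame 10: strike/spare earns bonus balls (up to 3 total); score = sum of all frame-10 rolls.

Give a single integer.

Answer: 18

Derivation:
Frame 1: OPEN (8+0=8). Cumulative: 8
Frame 2: OPEN (8+1=9). Cumulative: 17
Frame 3: OPEN (2+2=4). Cumulative: 21
Frame 4: STRIKE. 10 + next two rolls (7+1) = 18. Cumulative: 39
Frame 5: OPEN (7+1=8). Cumulative: 47
Frame 6: SPARE (0+10=10). 10 + next roll (6) = 16. Cumulative: 63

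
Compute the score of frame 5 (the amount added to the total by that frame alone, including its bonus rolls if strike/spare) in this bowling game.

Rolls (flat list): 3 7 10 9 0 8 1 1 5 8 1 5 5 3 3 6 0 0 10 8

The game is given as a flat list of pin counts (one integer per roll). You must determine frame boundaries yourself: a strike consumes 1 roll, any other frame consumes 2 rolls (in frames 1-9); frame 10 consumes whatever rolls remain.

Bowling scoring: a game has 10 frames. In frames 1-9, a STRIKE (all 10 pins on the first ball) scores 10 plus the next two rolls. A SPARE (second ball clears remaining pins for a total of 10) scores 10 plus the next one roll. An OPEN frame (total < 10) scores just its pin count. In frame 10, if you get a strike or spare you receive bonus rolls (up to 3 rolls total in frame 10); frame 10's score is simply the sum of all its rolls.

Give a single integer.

Answer: 6

Derivation:
Frame 1: SPARE (3+7=10). 10 + next roll (10) = 20. Cumulative: 20
Frame 2: STRIKE. 10 + next two rolls (9+0) = 19. Cumulative: 39
Frame 3: OPEN (9+0=9). Cumulative: 48
Frame 4: OPEN (8+1=9). Cumulative: 57
Frame 5: OPEN (1+5=6). Cumulative: 63
Frame 6: OPEN (8+1=9). Cumulative: 72
Frame 7: SPARE (5+5=10). 10 + next roll (3) = 13. Cumulative: 85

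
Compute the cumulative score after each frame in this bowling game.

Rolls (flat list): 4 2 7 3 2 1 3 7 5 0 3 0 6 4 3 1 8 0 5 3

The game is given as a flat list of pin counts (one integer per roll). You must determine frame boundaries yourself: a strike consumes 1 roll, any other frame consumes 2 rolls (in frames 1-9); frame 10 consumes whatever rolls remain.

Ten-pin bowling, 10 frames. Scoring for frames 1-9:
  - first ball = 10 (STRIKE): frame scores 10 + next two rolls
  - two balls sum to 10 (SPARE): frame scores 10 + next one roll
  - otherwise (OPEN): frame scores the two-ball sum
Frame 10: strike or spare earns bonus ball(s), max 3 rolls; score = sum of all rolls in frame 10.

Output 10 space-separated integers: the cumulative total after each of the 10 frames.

Frame 1: OPEN (4+2=6). Cumulative: 6
Frame 2: SPARE (7+3=10). 10 + next roll (2) = 12. Cumulative: 18
Frame 3: OPEN (2+1=3). Cumulative: 21
Frame 4: SPARE (3+7=10). 10 + next roll (5) = 15. Cumulative: 36
Frame 5: OPEN (5+0=5). Cumulative: 41
Frame 6: OPEN (3+0=3). Cumulative: 44
Frame 7: SPARE (6+4=10). 10 + next roll (3) = 13. Cumulative: 57
Frame 8: OPEN (3+1=4). Cumulative: 61
Frame 9: OPEN (8+0=8). Cumulative: 69
Frame 10: OPEN. Sum of all frame-10 rolls (5+3) = 8. Cumulative: 77

Answer: 6 18 21 36 41 44 57 61 69 77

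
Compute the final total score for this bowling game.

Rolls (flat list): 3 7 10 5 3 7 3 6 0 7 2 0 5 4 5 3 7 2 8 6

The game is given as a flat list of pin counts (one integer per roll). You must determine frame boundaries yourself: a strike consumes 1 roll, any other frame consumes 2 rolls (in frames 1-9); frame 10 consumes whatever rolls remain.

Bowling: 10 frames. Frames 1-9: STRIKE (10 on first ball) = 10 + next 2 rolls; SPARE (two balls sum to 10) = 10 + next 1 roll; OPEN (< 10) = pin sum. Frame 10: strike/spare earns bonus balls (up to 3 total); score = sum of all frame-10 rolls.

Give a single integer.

Frame 1: SPARE (3+7=10). 10 + next roll (10) = 20. Cumulative: 20
Frame 2: STRIKE. 10 + next two rolls (5+3) = 18. Cumulative: 38
Frame 3: OPEN (5+3=8). Cumulative: 46
Frame 4: SPARE (7+3=10). 10 + next roll (6) = 16. Cumulative: 62
Frame 5: OPEN (6+0=6). Cumulative: 68
Frame 6: OPEN (7+2=9). Cumulative: 77
Frame 7: OPEN (0+5=5). Cumulative: 82
Frame 8: OPEN (4+5=9). Cumulative: 91
Frame 9: SPARE (3+7=10). 10 + next roll (2) = 12. Cumulative: 103
Frame 10: SPARE. Sum of all frame-10 rolls (2+8+6) = 16. Cumulative: 119

Answer: 119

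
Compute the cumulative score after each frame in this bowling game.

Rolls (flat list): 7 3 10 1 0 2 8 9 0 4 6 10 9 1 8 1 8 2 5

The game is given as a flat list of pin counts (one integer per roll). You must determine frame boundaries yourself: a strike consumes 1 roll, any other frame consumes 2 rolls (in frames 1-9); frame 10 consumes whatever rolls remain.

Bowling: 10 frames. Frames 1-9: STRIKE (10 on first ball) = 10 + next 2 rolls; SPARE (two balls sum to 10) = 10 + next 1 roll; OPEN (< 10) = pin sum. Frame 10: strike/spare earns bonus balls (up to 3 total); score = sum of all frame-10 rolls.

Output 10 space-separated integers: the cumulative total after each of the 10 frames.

Answer: 20 31 32 51 60 80 100 118 127 142

Derivation:
Frame 1: SPARE (7+3=10). 10 + next roll (10) = 20. Cumulative: 20
Frame 2: STRIKE. 10 + next two rolls (1+0) = 11. Cumulative: 31
Frame 3: OPEN (1+0=1). Cumulative: 32
Frame 4: SPARE (2+8=10). 10 + next roll (9) = 19. Cumulative: 51
Frame 5: OPEN (9+0=9). Cumulative: 60
Frame 6: SPARE (4+6=10). 10 + next roll (10) = 20. Cumulative: 80
Frame 7: STRIKE. 10 + next two rolls (9+1) = 20. Cumulative: 100
Frame 8: SPARE (9+1=10). 10 + next roll (8) = 18. Cumulative: 118
Frame 9: OPEN (8+1=9). Cumulative: 127
Frame 10: SPARE. Sum of all frame-10 rolls (8+2+5) = 15. Cumulative: 142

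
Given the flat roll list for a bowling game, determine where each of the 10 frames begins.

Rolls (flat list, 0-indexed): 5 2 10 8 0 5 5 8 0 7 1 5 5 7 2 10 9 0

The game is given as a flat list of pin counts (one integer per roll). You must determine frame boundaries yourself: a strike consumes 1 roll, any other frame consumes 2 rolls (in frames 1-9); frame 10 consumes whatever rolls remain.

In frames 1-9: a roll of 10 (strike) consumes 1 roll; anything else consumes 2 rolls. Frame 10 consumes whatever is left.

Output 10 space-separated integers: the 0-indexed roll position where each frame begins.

Answer: 0 2 3 5 7 9 11 13 15 16

Derivation:
Frame 1 starts at roll index 0: rolls=5,2 (sum=7), consumes 2 rolls
Frame 2 starts at roll index 2: roll=10 (strike), consumes 1 roll
Frame 3 starts at roll index 3: rolls=8,0 (sum=8), consumes 2 rolls
Frame 4 starts at roll index 5: rolls=5,5 (sum=10), consumes 2 rolls
Frame 5 starts at roll index 7: rolls=8,0 (sum=8), consumes 2 rolls
Frame 6 starts at roll index 9: rolls=7,1 (sum=8), consumes 2 rolls
Frame 7 starts at roll index 11: rolls=5,5 (sum=10), consumes 2 rolls
Frame 8 starts at roll index 13: rolls=7,2 (sum=9), consumes 2 rolls
Frame 9 starts at roll index 15: roll=10 (strike), consumes 1 roll
Frame 10 starts at roll index 16: 2 remaining rolls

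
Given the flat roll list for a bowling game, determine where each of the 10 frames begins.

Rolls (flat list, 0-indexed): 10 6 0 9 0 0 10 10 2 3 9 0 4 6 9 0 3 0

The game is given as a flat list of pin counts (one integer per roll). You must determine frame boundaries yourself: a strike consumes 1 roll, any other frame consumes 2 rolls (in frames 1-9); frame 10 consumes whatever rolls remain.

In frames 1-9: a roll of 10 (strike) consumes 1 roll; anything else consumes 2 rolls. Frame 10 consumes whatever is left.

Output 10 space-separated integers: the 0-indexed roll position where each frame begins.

Answer: 0 1 3 5 7 8 10 12 14 16

Derivation:
Frame 1 starts at roll index 0: roll=10 (strike), consumes 1 roll
Frame 2 starts at roll index 1: rolls=6,0 (sum=6), consumes 2 rolls
Frame 3 starts at roll index 3: rolls=9,0 (sum=9), consumes 2 rolls
Frame 4 starts at roll index 5: rolls=0,10 (sum=10), consumes 2 rolls
Frame 5 starts at roll index 7: roll=10 (strike), consumes 1 roll
Frame 6 starts at roll index 8: rolls=2,3 (sum=5), consumes 2 rolls
Frame 7 starts at roll index 10: rolls=9,0 (sum=9), consumes 2 rolls
Frame 8 starts at roll index 12: rolls=4,6 (sum=10), consumes 2 rolls
Frame 9 starts at roll index 14: rolls=9,0 (sum=9), consumes 2 rolls
Frame 10 starts at roll index 16: 2 remaining rolls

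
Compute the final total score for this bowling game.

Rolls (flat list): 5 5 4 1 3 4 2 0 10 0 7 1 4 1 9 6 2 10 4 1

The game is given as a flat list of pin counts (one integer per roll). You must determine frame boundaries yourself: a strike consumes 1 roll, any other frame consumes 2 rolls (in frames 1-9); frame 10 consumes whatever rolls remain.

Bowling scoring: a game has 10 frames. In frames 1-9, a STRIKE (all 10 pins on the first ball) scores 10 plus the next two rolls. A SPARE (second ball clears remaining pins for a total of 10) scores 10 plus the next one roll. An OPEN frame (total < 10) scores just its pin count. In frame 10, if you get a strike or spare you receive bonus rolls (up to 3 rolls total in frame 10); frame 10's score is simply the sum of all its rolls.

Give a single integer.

Answer: 96

Derivation:
Frame 1: SPARE (5+5=10). 10 + next roll (4) = 14. Cumulative: 14
Frame 2: OPEN (4+1=5). Cumulative: 19
Frame 3: OPEN (3+4=7). Cumulative: 26
Frame 4: OPEN (2+0=2). Cumulative: 28
Frame 5: STRIKE. 10 + next two rolls (0+7) = 17. Cumulative: 45
Frame 6: OPEN (0+7=7). Cumulative: 52
Frame 7: OPEN (1+4=5). Cumulative: 57
Frame 8: SPARE (1+9=10). 10 + next roll (6) = 16. Cumulative: 73
Frame 9: OPEN (6+2=8). Cumulative: 81
Frame 10: STRIKE. Sum of all frame-10 rolls (10+4+1) = 15. Cumulative: 96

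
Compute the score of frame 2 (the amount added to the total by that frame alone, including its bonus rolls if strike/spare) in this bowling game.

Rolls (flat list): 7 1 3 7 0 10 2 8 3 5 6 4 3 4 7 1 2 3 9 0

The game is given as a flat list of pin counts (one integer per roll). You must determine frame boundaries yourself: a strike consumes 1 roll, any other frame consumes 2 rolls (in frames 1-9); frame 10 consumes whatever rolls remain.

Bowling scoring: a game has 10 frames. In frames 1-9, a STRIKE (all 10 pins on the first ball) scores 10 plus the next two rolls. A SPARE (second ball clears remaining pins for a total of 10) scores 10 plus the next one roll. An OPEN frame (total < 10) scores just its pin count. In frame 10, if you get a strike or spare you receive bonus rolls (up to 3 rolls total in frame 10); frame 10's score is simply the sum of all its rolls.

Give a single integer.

Answer: 10

Derivation:
Frame 1: OPEN (7+1=8). Cumulative: 8
Frame 2: SPARE (3+7=10). 10 + next roll (0) = 10. Cumulative: 18
Frame 3: SPARE (0+10=10). 10 + next roll (2) = 12. Cumulative: 30
Frame 4: SPARE (2+8=10). 10 + next roll (3) = 13. Cumulative: 43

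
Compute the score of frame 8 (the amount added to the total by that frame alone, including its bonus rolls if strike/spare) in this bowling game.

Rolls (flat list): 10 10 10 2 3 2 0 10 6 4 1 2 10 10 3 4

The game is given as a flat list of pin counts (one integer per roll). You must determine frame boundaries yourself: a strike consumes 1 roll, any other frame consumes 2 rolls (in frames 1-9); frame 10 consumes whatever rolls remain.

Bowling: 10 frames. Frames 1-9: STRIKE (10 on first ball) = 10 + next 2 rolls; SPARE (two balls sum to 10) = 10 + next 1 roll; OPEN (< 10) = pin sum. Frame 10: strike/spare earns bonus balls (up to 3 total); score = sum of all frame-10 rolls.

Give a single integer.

Answer: 3

Derivation:
Frame 1: STRIKE. 10 + next two rolls (10+10) = 30. Cumulative: 30
Frame 2: STRIKE. 10 + next two rolls (10+2) = 22. Cumulative: 52
Frame 3: STRIKE. 10 + next two rolls (2+3) = 15. Cumulative: 67
Frame 4: OPEN (2+3=5). Cumulative: 72
Frame 5: OPEN (2+0=2). Cumulative: 74
Frame 6: STRIKE. 10 + next two rolls (6+4) = 20. Cumulative: 94
Frame 7: SPARE (6+4=10). 10 + next roll (1) = 11. Cumulative: 105
Frame 8: OPEN (1+2=3). Cumulative: 108
Frame 9: STRIKE. 10 + next two rolls (10+3) = 23. Cumulative: 131
Frame 10: STRIKE. Sum of all frame-10 rolls (10+3+4) = 17. Cumulative: 148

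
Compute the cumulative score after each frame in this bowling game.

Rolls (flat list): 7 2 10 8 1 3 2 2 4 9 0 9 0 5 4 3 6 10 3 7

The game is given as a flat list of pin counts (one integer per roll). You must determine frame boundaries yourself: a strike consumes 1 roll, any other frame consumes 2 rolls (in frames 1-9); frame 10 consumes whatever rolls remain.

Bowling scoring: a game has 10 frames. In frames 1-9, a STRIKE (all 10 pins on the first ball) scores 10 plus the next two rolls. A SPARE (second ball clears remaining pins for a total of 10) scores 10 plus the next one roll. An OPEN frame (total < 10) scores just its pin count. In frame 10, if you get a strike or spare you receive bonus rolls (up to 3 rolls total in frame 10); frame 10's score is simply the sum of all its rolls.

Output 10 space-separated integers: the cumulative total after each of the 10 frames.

Frame 1: OPEN (7+2=9). Cumulative: 9
Frame 2: STRIKE. 10 + next two rolls (8+1) = 19. Cumulative: 28
Frame 3: OPEN (8+1=9). Cumulative: 37
Frame 4: OPEN (3+2=5). Cumulative: 42
Frame 5: OPEN (2+4=6). Cumulative: 48
Frame 6: OPEN (9+0=9). Cumulative: 57
Frame 7: OPEN (9+0=9). Cumulative: 66
Frame 8: OPEN (5+4=9). Cumulative: 75
Frame 9: OPEN (3+6=9). Cumulative: 84
Frame 10: STRIKE. Sum of all frame-10 rolls (10+3+7) = 20. Cumulative: 104

Answer: 9 28 37 42 48 57 66 75 84 104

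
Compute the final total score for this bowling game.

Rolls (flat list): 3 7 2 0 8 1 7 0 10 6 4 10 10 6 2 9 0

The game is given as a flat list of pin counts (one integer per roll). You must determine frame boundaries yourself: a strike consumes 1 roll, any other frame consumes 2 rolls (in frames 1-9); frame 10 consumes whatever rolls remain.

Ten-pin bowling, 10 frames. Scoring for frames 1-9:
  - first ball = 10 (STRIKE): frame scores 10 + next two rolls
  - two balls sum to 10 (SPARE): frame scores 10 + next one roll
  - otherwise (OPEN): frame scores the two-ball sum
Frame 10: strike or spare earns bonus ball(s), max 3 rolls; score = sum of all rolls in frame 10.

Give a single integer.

Answer: 131

Derivation:
Frame 1: SPARE (3+7=10). 10 + next roll (2) = 12. Cumulative: 12
Frame 2: OPEN (2+0=2). Cumulative: 14
Frame 3: OPEN (8+1=9). Cumulative: 23
Frame 4: OPEN (7+0=7). Cumulative: 30
Frame 5: STRIKE. 10 + next two rolls (6+4) = 20. Cumulative: 50
Frame 6: SPARE (6+4=10). 10 + next roll (10) = 20. Cumulative: 70
Frame 7: STRIKE. 10 + next two rolls (10+6) = 26. Cumulative: 96
Frame 8: STRIKE. 10 + next two rolls (6+2) = 18. Cumulative: 114
Frame 9: OPEN (6+2=8). Cumulative: 122
Frame 10: OPEN. Sum of all frame-10 rolls (9+0) = 9. Cumulative: 131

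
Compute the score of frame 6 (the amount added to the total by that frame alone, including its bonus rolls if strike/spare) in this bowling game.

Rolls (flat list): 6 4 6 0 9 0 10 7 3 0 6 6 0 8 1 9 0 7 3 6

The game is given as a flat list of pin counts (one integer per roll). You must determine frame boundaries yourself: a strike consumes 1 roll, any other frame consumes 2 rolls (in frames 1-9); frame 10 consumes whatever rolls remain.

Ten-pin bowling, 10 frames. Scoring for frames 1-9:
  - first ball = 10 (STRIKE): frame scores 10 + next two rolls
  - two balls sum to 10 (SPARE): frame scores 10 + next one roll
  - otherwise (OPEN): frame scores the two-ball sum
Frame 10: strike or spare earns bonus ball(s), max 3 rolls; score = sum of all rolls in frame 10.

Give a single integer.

Answer: 6

Derivation:
Frame 1: SPARE (6+4=10). 10 + next roll (6) = 16. Cumulative: 16
Frame 2: OPEN (6+0=6). Cumulative: 22
Frame 3: OPEN (9+0=9). Cumulative: 31
Frame 4: STRIKE. 10 + next two rolls (7+3) = 20. Cumulative: 51
Frame 5: SPARE (7+3=10). 10 + next roll (0) = 10. Cumulative: 61
Frame 6: OPEN (0+6=6). Cumulative: 67
Frame 7: OPEN (6+0=6). Cumulative: 73
Frame 8: OPEN (8+1=9). Cumulative: 82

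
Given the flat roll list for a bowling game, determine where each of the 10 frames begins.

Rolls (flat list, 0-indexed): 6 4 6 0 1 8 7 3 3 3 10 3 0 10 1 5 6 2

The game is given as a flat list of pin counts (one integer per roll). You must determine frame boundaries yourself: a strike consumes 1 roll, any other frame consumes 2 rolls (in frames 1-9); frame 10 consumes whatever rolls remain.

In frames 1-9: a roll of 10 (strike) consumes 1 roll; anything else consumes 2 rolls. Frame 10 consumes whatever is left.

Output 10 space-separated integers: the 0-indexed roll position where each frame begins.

Frame 1 starts at roll index 0: rolls=6,4 (sum=10), consumes 2 rolls
Frame 2 starts at roll index 2: rolls=6,0 (sum=6), consumes 2 rolls
Frame 3 starts at roll index 4: rolls=1,8 (sum=9), consumes 2 rolls
Frame 4 starts at roll index 6: rolls=7,3 (sum=10), consumes 2 rolls
Frame 5 starts at roll index 8: rolls=3,3 (sum=6), consumes 2 rolls
Frame 6 starts at roll index 10: roll=10 (strike), consumes 1 roll
Frame 7 starts at roll index 11: rolls=3,0 (sum=3), consumes 2 rolls
Frame 8 starts at roll index 13: roll=10 (strike), consumes 1 roll
Frame 9 starts at roll index 14: rolls=1,5 (sum=6), consumes 2 rolls
Frame 10 starts at roll index 16: 2 remaining rolls

Answer: 0 2 4 6 8 10 11 13 14 16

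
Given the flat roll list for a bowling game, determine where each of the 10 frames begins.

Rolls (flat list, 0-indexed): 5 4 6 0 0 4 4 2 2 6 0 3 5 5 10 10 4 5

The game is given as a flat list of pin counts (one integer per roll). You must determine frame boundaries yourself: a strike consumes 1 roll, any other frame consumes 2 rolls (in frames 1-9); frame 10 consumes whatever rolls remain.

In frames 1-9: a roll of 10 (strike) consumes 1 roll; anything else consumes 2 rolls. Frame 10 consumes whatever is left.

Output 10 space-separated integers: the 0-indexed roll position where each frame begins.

Answer: 0 2 4 6 8 10 12 14 15 16

Derivation:
Frame 1 starts at roll index 0: rolls=5,4 (sum=9), consumes 2 rolls
Frame 2 starts at roll index 2: rolls=6,0 (sum=6), consumes 2 rolls
Frame 3 starts at roll index 4: rolls=0,4 (sum=4), consumes 2 rolls
Frame 4 starts at roll index 6: rolls=4,2 (sum=6), consumes 2 rolls
Frame 5 starts at roll index 8: rolls=2,6 (sum=8), consumes 2 rolls
Frame 6 starts at roll index 10: rolls=0,3 (sum=3), consumes 2 rolls
Frame 7 starts at roll index 12: rolls=5,5 (sum=10), consumes 2 rolls
Frame 8 starts at roll index 14: roll=10 (strike), consumes 1 roll
Frame 9 starts at roll index 15: roll=10 (strike), consumes 1 roll
Frame 10 starts at roll index 16: 2 remaining rolls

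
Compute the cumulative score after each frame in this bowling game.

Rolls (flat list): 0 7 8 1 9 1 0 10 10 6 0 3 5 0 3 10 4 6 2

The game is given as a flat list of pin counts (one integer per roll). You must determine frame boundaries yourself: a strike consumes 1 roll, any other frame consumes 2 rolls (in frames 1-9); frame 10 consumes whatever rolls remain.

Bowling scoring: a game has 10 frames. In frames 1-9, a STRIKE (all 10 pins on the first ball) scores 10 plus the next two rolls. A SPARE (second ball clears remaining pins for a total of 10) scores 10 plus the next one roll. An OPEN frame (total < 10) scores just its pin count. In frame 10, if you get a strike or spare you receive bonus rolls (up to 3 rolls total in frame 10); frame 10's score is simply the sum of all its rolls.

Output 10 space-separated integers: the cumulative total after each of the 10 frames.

Frame 1: OPEN (0+7=7). Cumulative: 7
Frame 2: OPEN (8+1=9). Cumulative: 16
Frame 3: SPARE (9+1=10). 10 + next roll (0) = 10. Cumulative: 26
Frame 4: SPARE (0+10=10). 10 + next roll (10) = 20. Cumulative: 46
Frame 5: STRIKE. 10 + next two rolls (6+0) = 16. Cumulative: 62
Frame 6: OPEN (6+0=6). Cumulative: 68
Frame 7: OPEN (3+5=8). Cumulative: 76
Frame 8: OPEN (0+3=3). Cumulative: 79
Frame 9: STRIKE. 10 + next two rolls (4+6) = 20. Cumulative: 99
Frame 10: SPARE. Sum of all frame-10 rolls (4+6+2) = 12. Cumulative: 111

Answer: 7 16 26 46 62 68 76 79 99 111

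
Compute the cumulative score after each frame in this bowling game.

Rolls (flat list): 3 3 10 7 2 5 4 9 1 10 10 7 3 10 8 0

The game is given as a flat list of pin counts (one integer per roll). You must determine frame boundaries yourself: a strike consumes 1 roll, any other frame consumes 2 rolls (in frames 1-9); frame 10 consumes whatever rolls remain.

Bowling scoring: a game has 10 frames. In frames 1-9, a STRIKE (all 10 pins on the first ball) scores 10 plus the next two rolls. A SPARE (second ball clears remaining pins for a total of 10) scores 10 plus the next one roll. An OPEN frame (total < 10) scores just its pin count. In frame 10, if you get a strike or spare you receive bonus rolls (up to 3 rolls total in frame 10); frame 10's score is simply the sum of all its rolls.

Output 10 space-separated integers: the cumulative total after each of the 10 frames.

Frame 1: OPEN (3+3=6). Cumulative: 6
Frame 2: STRIKE. 10 + next two rolls (7+2) = 19. Cumulative: 25
Frame 3: OPEN (7+2=9). Cumulative: 34
Frame 4: OPEN (5+4=9). Cumulative: 43
Frame 5: SPARE (9+1=10). 10 + next roll (10) = 20. Cumulative: 63
Frame 6: STRIKE. 10 + next two rolls (10+7) = 27. Cumulative: 90
Frame 7: STRIKE. 10 + next two rolls (7+3) = 20. Cumulative: 110
Frame 8: SPARE (7+3=10). 10 + next roll (10) = 20. Cumulative: 130
Frame 9: STRIKE. 10 + next two rolls (8+0) = 18. Cumulative: 148
Frame 10: OPEN. Sum of all frame-10 rolls (8+0) = 8. Cumulative: 156

Answer: 6 25 34 43 63 90 110 130 148 156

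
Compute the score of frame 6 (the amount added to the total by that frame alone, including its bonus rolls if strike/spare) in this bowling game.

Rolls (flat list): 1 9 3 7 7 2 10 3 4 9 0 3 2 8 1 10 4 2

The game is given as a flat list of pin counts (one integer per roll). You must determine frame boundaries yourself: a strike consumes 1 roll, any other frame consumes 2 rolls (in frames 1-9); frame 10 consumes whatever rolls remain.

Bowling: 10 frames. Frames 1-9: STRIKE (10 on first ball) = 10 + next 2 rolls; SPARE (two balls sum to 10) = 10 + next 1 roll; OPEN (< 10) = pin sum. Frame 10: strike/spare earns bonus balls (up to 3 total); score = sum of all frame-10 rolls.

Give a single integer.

Frame 1: SPARE (1+9=10). 10 + next roll (3) = 13. Cumulative: 13
Frame 2: SPARE (3+7=10). 10 + next roll (7) = 17. Cumulative: 30
Frame 3: OPEN (7+2=9). Cumulative: 39
Frame 4: STRIKE. 10 + next two rolls (3+4) = 17. Cumulative: 56
Frame 5: OPEN (3+4=7). Cumulative: 63
Frame 6: OPEN (9+0=9). Cumulative: 72
Frame 7: OPEN (3+2=5). Cumulative: 77
Frame 8: OPEN (8+1=9). Cumulative: 86

Answer: 9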